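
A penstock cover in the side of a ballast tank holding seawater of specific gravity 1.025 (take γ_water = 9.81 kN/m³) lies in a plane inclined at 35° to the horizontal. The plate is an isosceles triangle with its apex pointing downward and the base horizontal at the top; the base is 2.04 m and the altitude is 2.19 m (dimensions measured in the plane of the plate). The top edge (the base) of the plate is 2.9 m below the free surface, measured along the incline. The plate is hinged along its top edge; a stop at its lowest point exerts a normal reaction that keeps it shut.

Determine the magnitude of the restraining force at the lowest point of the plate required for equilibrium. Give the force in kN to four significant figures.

γ = 1.025 × 9.81 = 10.05525 kN/m³.
Let θ = 35° be the plate's angle to the horizontal; measure y along the incline from where the plane meets the free surface. Vertical depth h = y·sinθ with sinθ = 0.573576.
With the apex down, the centroid sits h/3 = 2.19/3 = 0.73 m below the base (the top edge), so y_c = 2.9 + 0.73 = 3.63 m and h_c = 3.63 × 0.573576 = 2.08208 m.
A = ½ × 2.04 × 2.19 = 2.2338 m².
Resultant F = γ·h_c·A = 10.05525 × 2.08208 × 2.2338 = 46.7665 kN.
I_c = b·h³/36 = 2.04 × 2.19³/36 = 0.595196 m⁴.
Centre of pressure: y_p = y_c + I_c/(y_c·A) = 3.63 + 0.595196/(3.63 × 2.2338) = 3.63 + 0.0734022 = 3.7034 m along the plane.
The resultant acts 0.73 + 0.0734022 = 0.803402 m (along the plate) below the hinge at the top edge, so the moment about the hinge is M = F × 0.803402 = 46.7665 × 0.803402 = 37.5723 kN·m.
A normal force at the bottom, 2.19 m from the hinge, must supply this moment: P = 37.5723/2.19 = 17.1563 kN.

P ≈ 17.16 kN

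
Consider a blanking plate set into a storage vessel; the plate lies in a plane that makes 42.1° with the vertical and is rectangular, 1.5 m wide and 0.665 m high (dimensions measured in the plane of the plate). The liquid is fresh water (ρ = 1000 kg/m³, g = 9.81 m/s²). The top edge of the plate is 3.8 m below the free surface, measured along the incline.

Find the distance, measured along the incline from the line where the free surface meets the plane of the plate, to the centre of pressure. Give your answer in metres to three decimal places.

γ = ρg = 1000 × 9.81 = 9810 N/m³ = 9.81 kN/m³.
The plate makes 42.1° with the vertical, i.e. θ = 90° − 42.1° = 47.9° to the horizontal. Measuring y along the incline from the free-surface line, vertical depth h = y·sinθ with sinθ = 0.741976.
The centroid lies 0.665/2 = 0.3325 m below the top edge, so y_c = 3.8 + 0.3325 = 4.1325 m and h_c = 4.1325 × 0.741976 = 3.06622 m.
A = 1.5 × 0.665 = 0.9975 m².
Resultant F = γ·h_c·A = 9.81 × 3.06622 × 0.9975 = 30.0044 kN.
I_c = b·h³/12 = 1.5 × 0.665³/12 = 0.03676 m⁴.
Centre of pressure: y_p = y_c + I_c/(y_c·A) = 4.1325 + 0.03676/(4.1325 × 0.9975) = 4.1325 + 0.00891764 = 4.14142 m along the plane.

y_p = 4.141 m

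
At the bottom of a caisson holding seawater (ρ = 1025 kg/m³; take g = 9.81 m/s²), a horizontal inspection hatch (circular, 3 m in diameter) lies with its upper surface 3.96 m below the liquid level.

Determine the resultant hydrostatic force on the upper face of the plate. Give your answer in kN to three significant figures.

F ≈ 281 kN

γ = ρg = 1025 × 9.81 / 1000 = 10.05525 kN/m³.
The plate is horizontal, so pressure is uniform at p = γ·h = 10.05525 × 3.96 = 39.8188 kN/m².
A = π(1.5)² = 7.06858 m².
F = p·A = 39.8188 × 7.06858 = 281.462 kN.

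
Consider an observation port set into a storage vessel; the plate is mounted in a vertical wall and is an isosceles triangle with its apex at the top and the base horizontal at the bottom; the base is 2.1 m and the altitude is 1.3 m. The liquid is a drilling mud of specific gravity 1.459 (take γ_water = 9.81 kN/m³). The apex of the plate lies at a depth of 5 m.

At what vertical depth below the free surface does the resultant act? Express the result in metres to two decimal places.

h_p = 5.88 m

γ = 1.459 × 9.81 = 14.31279 kN/m³.
With the apex up, the centroid sits 2h/3 = 2 × 1.3/3 = 0.866667 m below the apex, so the centroid depth is h_c = 5 + 0.866667 = 5.86667 m.
A = ½ × 2.1 × 1.3 = 1.365 m².
Resultant F = γ·h_c·A = 14.31279 × 5.86667 × 1.365 = 114.617 kN.
I_c = b·h³/36 = 2.1 × 1.3³/36 = 0.128158 m⁴.
Centre of pressure: y_p = y_c + I_c/(y_c·A) = 5.86667 + 0.128158/(5.86667 × 1.365) = 5.86667 + 0.0160037 = 5.88267 m along the plane.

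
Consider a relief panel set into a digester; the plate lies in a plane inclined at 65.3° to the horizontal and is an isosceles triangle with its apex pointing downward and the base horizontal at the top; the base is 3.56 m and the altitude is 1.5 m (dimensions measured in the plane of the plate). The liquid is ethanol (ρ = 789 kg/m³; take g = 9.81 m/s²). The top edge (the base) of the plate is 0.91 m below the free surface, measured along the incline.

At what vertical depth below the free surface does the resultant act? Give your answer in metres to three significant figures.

h_p = 1.36 m

γ = ρg = 789 × 9.81 / 1000 = 7.74009 kN/m³.
Let θ = 65.3° be the plate's angle to the horizontal; measure y along the incline from where the plane meets the free surface. Vertical depth h = y·sinθ with sinθ = 0.908508.
With the apex down, the centroid sits h/3 = 1.5/3 = 0.5 m below the base (the top edge), so y_c = 0.91 + 0.5 = 1.41 m and h_c = 1.41 × 0.908508 = 1.281 m.
A = ½ × 3.56 × 1.5 = 2.67 m².
Resultant F = γ·h_c·A = 7.74009 × 1.281 × 2.67 = 26.4732 kN.
I_c = b·h³/36 = 3.56 × 1.5³/36 = 0.33375 m⁴.
Centre of pressure: y_p = y_c + I_c/(y_c·A) = 1.41 + 0.33375/(1.41 × 2.67) = 1.41 + 0.0886525 = 1.49865 m along the plane.
Vertically, h_p = y_p·sinθ = 1.49865 × 0.908508 = 1.36154 m.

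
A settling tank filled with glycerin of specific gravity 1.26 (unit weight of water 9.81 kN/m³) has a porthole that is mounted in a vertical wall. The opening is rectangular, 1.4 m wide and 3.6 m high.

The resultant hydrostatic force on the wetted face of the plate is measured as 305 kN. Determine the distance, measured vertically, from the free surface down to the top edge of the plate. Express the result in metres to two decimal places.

γ = 1.26 × 9.81 = 12.3606 kN/m³.
A = 1.4 × 3.6 = 5.04 m².
From F = γ·h_c·A, the centroid depth is h_c = 305/(12.3606 × 5.04) = 4.89587 m.
The centroid lies 3.6/2 = 1.8 m below the top edge, so the top edge sits at h_top = 4.89587 − 1.8 = 3.09587 m below the surface.

d_top ≈ 3.10 m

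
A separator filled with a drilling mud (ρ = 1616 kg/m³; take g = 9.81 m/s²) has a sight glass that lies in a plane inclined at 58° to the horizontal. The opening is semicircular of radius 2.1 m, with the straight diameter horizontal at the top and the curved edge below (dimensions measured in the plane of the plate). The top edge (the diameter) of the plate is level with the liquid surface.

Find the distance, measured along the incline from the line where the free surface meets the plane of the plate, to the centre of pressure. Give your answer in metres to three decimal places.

γ = ρg = 1616 × 9.81 / 1000 = 15.85296 kN/m³.
Let θ = 58° be the plate's angle to the horizontal; measure y along the incline from where the plane meets the free surface. Vertical depth h = y·sinθ with sinθ = 0.848048.
The centroid of a semicircle lies 4r/(3π) = 0.891268 m from the diameter, here below the top edge, so y_c = 0.891268 m and h_c = 0.891268 × 0.848048 = 0.755838 m.
A = πr²/2 = π × 2.1²/2 = 6.92721 m².
Resultant F = γ·h_c·A = 15.85296 × 0.755838 × 6.92721 = 83.0037 kN.
I_c = (π/8 − 8/(9π))·r⁴ = 0.109757 × 2.1⁴ = 2.13457 m⁴.
Centre of pressure: y_p = y_c + I_c/(y_c·A) = 0.891268 + 2.13457/(0.891268 × 6.92721) = 0.891268 + 0.345735 = 1.237 m along the plane.

y_p = 1.237 m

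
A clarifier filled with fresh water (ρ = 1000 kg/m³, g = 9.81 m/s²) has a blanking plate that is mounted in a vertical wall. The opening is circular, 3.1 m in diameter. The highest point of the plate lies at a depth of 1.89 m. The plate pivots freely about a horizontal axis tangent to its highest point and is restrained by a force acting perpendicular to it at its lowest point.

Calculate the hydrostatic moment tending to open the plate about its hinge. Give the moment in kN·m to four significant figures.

γ = ρg = 1000 × 9.81 = 9810 N/m³ = 9.81 kN/m³.
The centroid is at the centre, 1.55 m below the top of the plate, so the centroid depth is h_c = 1.89 + 1.55 = 3.44 m.
A = π(1.55)² = 7.54768 m².
Resultant F = γ·h_c·A = 9.81 × 3.44 × 7.54768 = 254.707 kN.
I_c = πr⁴/4 = π × 1.55⁴/4 = 4.53332 m⁴.
Centre of pressure: y_p = y_c + I_c/(y_c·A) = 3.44 + 4.53332/(3.44 × 7.54768) = 3.44 + 0.1746 = 3.6146 m along the plane.
The resultant acts 1.55 + 0.1746 = 1.7246 m (along the plate) below the hinge at the top edge, so the moment about the hinge is M = F × 1.7246 = 254.707 × 1.7246 = 439.268 kN·m.

M ≈ 439.3 kN·m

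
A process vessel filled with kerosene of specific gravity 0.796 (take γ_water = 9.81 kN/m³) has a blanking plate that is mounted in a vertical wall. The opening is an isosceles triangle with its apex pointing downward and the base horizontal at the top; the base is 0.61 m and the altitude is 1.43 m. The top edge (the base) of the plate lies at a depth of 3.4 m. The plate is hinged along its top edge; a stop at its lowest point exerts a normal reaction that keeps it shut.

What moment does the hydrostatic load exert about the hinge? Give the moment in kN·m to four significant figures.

γ = 0.796 × 9.81 = 7.80876 kN/m³.
With the apex down, the centroid sits h/3 = 1.43/3 = 0.476667 m below the base (the top edge), so the centroid depth is h_c = 3.4 + 0.476667 = 3.87667 m.
A = ½ × 0.61 × 1.43 = 0.43615 m².
Resultant F = γ·h_c·A = 7.80876 × 3.87667 × 0.43615 = 13.2031 kN.
I_c = b·h³/36 = 0.61 × 1.43³/36 = 0.0495491 m⁴.
Centre of pressure: y_p = y_c + I_c/(y_c·A) = 3.87667 + 0.0495491/(3.87667 × 0.43615) = 3.87667 + 0.029305 = 3.90597 m along the plane.
The resultant acts 0.476667 + 0.029305 = 0.505972 m (along the plate) below the hinge at the top edge, so the moment about the hinge is M = F × 0.505972 = 13.2031 × 0.505972 = 6.6804 kN·m.

M ≈ 6.680 kN·m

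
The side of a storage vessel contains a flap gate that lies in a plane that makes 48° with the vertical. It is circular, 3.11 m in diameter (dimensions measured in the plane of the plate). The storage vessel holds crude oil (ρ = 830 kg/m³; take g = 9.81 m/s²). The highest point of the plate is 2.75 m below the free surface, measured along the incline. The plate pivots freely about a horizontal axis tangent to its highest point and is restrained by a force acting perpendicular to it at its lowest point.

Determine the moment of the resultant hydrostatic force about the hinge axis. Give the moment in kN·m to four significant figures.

γ = ρg = 830 × 9.81 / 1000 = 8.1423 kN/m³.
The plate makes 48° with the vertical, i.e. θ = 90° − 48° = 42° to the horizontal. Measuring y along the incline from the free-surface line, vertical depth h = y·sinθ with sinθ = 0.669131.
The centroid is at the centre, 1.555 m below the top of the plate, so y_c = 2.75 + 1.555 = 4.305 m and h_c = 4.305 × 0.669131 = 2.88061 m.
A = π(1.555)² = 7.59645 m².
Resultant F = γ·h_c·A = 8.1423 × 2.88061 × 7.59645 = 178.173 kN.
I_c = πr⁴/4 = π × 1.555⁴/4 = 4.5921 m⁴.
Centre of pressure: y_p = y_c + I_c/(y_c·A) = 4.305 + 4.5921/(4.305 × 7.59645) = 4.305 + 0.14042 = 4.44542 m along the plane.
The resultant acts 1.555 + 0.14042 = 1.69542 m (along the plate) below the hinge at the top edge, so the moment about the hinge is M = F × 1.69542 = 178.173 × 1.69542 = 302.078 kN·m.

M ≈ 302.1 kN·m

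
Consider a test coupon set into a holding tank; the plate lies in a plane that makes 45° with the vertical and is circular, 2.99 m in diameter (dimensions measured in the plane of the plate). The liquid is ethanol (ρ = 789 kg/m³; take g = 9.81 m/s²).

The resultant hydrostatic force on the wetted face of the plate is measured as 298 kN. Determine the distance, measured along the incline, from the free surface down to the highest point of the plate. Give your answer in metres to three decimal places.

y_top ≈ 6.259 m

γ = ρg = 789 × 9.81 / 1000 = 7.74009 kN/m³.
A = π(1.495)² = 7.02154 m².
From F = γ·h_c·A, the centroid depth is h_c = 298/(7.74009 × 7.02154) = 5.48325 m.
The plate makes 45° with the vertical, i.e. θ = 90° − 45° = 45° to the horizontal. Measuring y along the incline from the free-surface line, vertical depth h = y·sinθ with sinθ = 0.707107.
Along the incline, y_c = h_c/sinθ = 5.48325/0.707107 = 7.75448 m.
The centroid is at the centre, 1.495 m below the top of the plate, so the highest point sits at y_top = 7.75448 − 1.495 = 6.25948 m along the incline.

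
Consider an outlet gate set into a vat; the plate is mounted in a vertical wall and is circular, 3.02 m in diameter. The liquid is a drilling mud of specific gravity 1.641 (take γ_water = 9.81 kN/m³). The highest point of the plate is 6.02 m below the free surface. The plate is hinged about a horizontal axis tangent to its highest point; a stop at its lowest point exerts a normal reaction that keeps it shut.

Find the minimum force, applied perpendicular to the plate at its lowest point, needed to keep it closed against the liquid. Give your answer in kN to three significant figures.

P ≈ 456 kN

γ = 1.641 × 9.81 = 16.09821 kN/m³.
The centroid is at the centre, 1.51 m below the top of the plate, so the centroid depth is h_c = 6.02 + 1.51 = 7.53 m.
A = π(1.51)² = 7.16315 m².
Resultant F = γ·h_c·A = 16.09821 × 7.53 × 7.16315 = 868.314 kN.
I_c = πr⁴/4 = π × 1.51⁴/4 = 4.08317 m⁴.
Centre of pressure: y_p = y_c + I_c/(y_c·A) = 7.53 + 4.08317/(7.53 × 7.16315) = 7.53 + 0.0757004 = 7.6057 m along the plane.
The resultant acts 1.51 + 0.0757004 = 1.5857 m (along the plate) below the hinge at the top edge, so the moment about the hinge is M = F × 1.5857 = 868.314 × 1.5857 = 1376.89 kN·m.
A normal force at the bottom, 3.02 m from the hinge, must supply this moment: P = 1376.89/3.02 = 455.924 kN.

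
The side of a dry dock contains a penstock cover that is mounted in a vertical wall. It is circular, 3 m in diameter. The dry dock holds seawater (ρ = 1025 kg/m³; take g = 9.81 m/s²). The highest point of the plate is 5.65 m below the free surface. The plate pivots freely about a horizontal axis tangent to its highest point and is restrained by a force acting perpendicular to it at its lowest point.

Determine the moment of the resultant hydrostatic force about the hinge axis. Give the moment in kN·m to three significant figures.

M ≈ 802 kN·m

γ = ρg = 1025 × 9.81 / 1000 = 10.05525 kN/m³.
The centroid is at the centre, 1.5 m below the top of the plate, so the centroid depth is h_c = 5.65 + 1.5 = 7.15 m.
A = π(1.5)² = 7.06858 m².
Resultant F = γ·h_c·A = 10.05525 × 7.15 × 7.06858 = 508.196 kN.
I_c = πr⁴/4 = π × 1.5⁴/4 = 3.97608 m⁴.
Centre of pressure: y_p = y_c + I_c/(y_c·A) = 7.15 + 3.97608/(7.15 × 7.06858) = 7.15 + 0.0786714 = 7.22867 m along the plane.
The resultant acts 1.5 + 0.0786714 = 1.57867 m (along the plate) below the hinge at the top edge, so the moment about the hinge is M = F × 1.57867 = 508.196 × 1.57867 = 802.274 kN·m.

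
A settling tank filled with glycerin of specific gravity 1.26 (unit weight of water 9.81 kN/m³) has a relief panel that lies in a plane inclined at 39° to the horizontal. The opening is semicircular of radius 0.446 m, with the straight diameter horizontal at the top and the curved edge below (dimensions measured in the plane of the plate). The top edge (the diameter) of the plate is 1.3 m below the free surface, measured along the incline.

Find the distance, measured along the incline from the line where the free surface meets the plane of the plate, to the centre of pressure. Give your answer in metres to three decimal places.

y_p = 1.499 m

γ = 1.26 × 9.81 = 12.3606 kN/m³.
Let θ = 39° be the plate's angle to the horizontal; measure y along the incline from where the plane meets the free surface. Vertical depth h = y·sinθ with sinθ = 0.629320.
The centroid of a semicircle lies 4r/(3π) = 0.189288 m from the diameter, here below the top edge, so y_c = 1.3 + 0.189288 = 1.48929 m and h_c = 1.48929 × 0.629320 = 0.93724 m.
A = πr²/2 = π × 0.446²/2 = 0.312457 m².
Resultant F = γ·h_c·A = 12.3606 × 0.93724 × 0.312457 = 3.61977 kN.
I_c = (π/8 − 8/(9π))·r⁴ = 0.109757 × 0.446⁴ = 0.00434282 m⁴.
Centre of pressure: y_p = y_c + I_c/(y_c·A) = 1.48929 + 0.00434282/(1.48929 × 0.312457) = 1.48929 + 0.00933259 = 1.49862 m along the plane.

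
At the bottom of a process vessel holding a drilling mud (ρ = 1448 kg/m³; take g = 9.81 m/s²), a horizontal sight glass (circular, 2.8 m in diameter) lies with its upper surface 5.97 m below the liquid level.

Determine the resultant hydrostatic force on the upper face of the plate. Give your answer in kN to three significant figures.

F ≈ 522 kN

γ = ρg = 1448 × 9.81 / 1000 = 14.20488 kN/m³.
The plate is horizontal, so pressure is uniform at p = γ·h = 14.20488 × 5.97 = 84.8031 kN/m².
A = π(1.4)² = 6.15752 m².
F = p·A = 84.8031 × 6.15752 = 522.177 kN.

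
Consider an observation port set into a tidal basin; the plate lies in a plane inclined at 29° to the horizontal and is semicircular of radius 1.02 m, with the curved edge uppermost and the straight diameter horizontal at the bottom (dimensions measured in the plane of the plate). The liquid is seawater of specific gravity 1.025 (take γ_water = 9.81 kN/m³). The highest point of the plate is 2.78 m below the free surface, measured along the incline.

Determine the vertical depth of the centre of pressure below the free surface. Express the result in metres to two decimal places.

γ = 1.025 × 9.81 = 10.05525 kN/m³.
Let θ = 29° be the plate's angle to the horizontal; measure y along the incline from where the plane meets the free surface. Vertical depth h = y·sinθ with sinθ = 0.484810.
The centroid lies 4r/(3π) = 0.432901 m above the diameter, so r − 4r/(3π) = 1.02 − 0.432901 = 0.587099 m below the topmost point, so y_c = 2.78 + 0.587099 = 3.3671 m and h_c = 3.3671 × 0.484810 = 1.6324 m.
A = πr²/2 = π × 1.02²/2 = 1.63426 m².
Resultant F = γ·h_c·A = 10.05525 × 1.6324 × 1.63426 = 26.8251 kN.
I_c = (π/8 − 8/(9π))·r⁴ = 0.109757 × 1.02⁴ = 0.118805 m⁴.
Centre of pressure: y_p = y_c + I_c/(y_c·A) = 3.3671 + 0.118805/(3.3671 × 1.63426) = 3.3671 + 0.0215902 = 3.38869 m along the plane.
Vertically, h_p = y_p·sinθ = 3.38869 × 0.484810 = 1.64287 m.

h_p = 1.64 m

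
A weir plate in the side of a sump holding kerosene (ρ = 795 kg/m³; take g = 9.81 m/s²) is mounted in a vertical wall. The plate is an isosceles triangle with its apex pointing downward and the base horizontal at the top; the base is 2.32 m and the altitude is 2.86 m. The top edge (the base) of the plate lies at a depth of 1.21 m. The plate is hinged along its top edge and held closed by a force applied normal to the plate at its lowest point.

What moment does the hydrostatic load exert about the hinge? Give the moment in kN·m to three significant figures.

M ≈ 65.1 kN·m

γ = ρg = 795 × 9.81 / 1000 = 7.79895 kN/m³.
With the apex down, the centroid sits h/3 = 2.86/3 = 0.953333 m below the base (the top edge), so the centroid depth is h_c = 1.21 + 0.953333 = 2.16333 m.
A = ½ × 2.32 × 2.86 = 3.3176 m².
Resultant F = γ·h_c·A = 7.79895 × 2.16333 × 3.3176 = 55.9736 kN.
I_c = b·h³/36 = 2.32 × 2.86³/36 = 1.50759 m⁴.
Centre of pressure: y_p = y_c + I_c/(y_c·A) = 2.16333 + 1.50759/(2.16333 × 3.3176) = 2.16333 + 0.210057 = 2.37339 m along the plane.
The resultant acts 0.953333 + 0.210057 = 1.16339 m (along the plate) below the hinge at the top edge, so the moment about the hinge is M = F × 1.16339 = 55.9736 × 1.16339 = 65.1191 kN·m.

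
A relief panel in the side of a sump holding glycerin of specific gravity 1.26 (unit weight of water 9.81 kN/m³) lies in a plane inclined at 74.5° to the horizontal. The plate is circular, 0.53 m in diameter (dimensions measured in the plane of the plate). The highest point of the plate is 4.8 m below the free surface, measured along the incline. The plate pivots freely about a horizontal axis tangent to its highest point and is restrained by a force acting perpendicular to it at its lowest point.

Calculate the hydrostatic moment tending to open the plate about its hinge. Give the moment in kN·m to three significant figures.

γ = 1.26 × 9.81 = 12.3606 kN/m³.
Let θ = 74.5° be the plate's angle to the horizontal; measure y along the incline from where the plane meets the free surface. Vertical depth h = y·sinθ with sinθ = 0.963630.
The centroid is at the centre, 0.265 m below the top of the plate, so y_c = 4.8 + 0.265 = 5.065 m and h_c = 5.065 × 0.963630 = 4.88079 m.
A = π(0.265)² = 0.220618 m².
Resultant F = γ·h_c·A = 12.3606 × 4.88079 × 0.220618 = 13.3098 kN.
I_c = πr⁴/4 = π × 0.265⁴/4 = 0.00387323 m⁴.
Centre of pressure: y_p = y_c + I_c/(y_c·A) = 5.065 + 0.00387323/(5.065 × 0.220618) = 5.065 + 0.00346619 = 5.06847 m along the plane.
The resultant acts 0.265 + 0.00346619 = 0.268466 m (along the plate) below the hinge at the top edge, so the moment about the hinge is M = F × 0.268466 = 13.3098 × 0.268466 = 3.57323 kN·m.

M ≈ 3.57 kN·m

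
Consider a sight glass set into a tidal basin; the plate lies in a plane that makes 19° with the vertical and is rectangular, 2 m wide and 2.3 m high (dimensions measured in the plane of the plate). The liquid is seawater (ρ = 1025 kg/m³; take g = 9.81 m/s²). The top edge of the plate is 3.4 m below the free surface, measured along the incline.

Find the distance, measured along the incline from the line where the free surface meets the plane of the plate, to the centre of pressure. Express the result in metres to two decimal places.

y_p = 4.65 m

γ = ρg = 1025 × 9.81 / 1000 = 10.05525 kN/m³.
The plate makes 19° with the vertical, i.e. θ = 90° − 19° = 71° to the horizontal. Measuring y along the incline from the free-surface line, vertical depth h = y·sinθ with sinθ = 0.945519.
The centroid lies 2.3/2 = 1.15 m below the top edge, so y_c = 3.4 + 1.15 = 4.55 m and h_c = 4.55 × 0.945519 = 4.30211 m.
A = 2 × 2.3 = 4.6 m².
Resultant F = γ·h_c·A = 10.05525 × 4.30211 × 4.6 = 198.99 kN.
I_c = b·h³/12 = 2 × 2.3³/12 = 2.02783 m⁴.
Centre of pressure: y_p = y_c + I_c/(y_c·A) = 4.55 + 2.02783/(4.55 × 4.6) = 4.55 + 0.0968863 = 4.64689 m along the plane.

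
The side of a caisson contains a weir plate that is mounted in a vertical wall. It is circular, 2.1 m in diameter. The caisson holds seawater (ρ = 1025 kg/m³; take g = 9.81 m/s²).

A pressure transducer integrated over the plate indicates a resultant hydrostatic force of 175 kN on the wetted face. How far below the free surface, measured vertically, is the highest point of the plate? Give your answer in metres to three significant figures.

γ = ρg = 1025 × 9.81 / 1000 = 10.05525 kN/m³.
A = π(1.05)² = 3.46361 m².
From F = γ·h_c·A, the centroid depth is h_c = 175/(10.05525 × 3.46361) = 5.02477 m.
The centroid is at the centre, 1.05 m below the top of the plate, so the highest point sits at h_top = 5.02477 − 1.05 = 3.97477 m below the surface.

d_top ≈ 3.97 m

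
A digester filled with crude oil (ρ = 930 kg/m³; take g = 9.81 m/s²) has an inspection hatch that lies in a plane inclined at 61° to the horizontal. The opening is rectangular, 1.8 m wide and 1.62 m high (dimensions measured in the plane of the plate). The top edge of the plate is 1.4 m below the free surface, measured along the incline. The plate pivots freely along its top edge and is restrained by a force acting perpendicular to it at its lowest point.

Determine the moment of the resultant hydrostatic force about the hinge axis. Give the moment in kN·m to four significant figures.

γ = ρg = 930 × 9.81 / 1000 = 9.1233 kN/m³.
Let θ = 61° be the plate's angle to the horizontal; measure y along the incline from where the plane meets the free surface. Vertical depth h = y·sinθ with sinθ = 0.874620.
The centroid lies 1.62/2 = 0.81 m below the top edge, so y_c = 1.4 + 0.81 = 2.21 m and h_c = 2.21 × 0.874620 = 1.93291 m.
A = 1.8 × 1.62 = 2.916 m².
Resultant F = γ·h_c·A = 9.1233 × 1.93291 × 2.916 = 51.4223 kN.
I_c = b·h³/12 = 1.8 × 1.62³/12 = 0.637729 m⁴.
Centre of pressure: y_p = y_c + I_c/(y_c·A) = 2.21 + 0.637729/(2.21 × 2.916) = 2.21 + 0.0989592 = 2.30896 m along the plane.
The resultant acts 0.81 + 0.0989592 = 0.908959 m (along the plate) below the hinge at the top edge, so the moment about the hinge is M = F × 0.908959 = 51.4223 × 0.908959 = 46.7408 kN·m.

M ≈ 46.74 kN·m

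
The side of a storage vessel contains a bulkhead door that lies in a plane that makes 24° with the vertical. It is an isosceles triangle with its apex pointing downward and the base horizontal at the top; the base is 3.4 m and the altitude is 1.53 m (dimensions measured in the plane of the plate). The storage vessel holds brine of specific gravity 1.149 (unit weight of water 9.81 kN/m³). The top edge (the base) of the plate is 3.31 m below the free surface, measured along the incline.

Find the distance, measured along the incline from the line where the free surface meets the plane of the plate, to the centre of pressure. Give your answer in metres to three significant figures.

γ = 1.149 × 9.81 = 11.27169 kN/m³.
The plate makes 24° with the vertical, i.e. θ = 90° − 24° = 66° to the horizontal. Measuring y along the incline from the free-surface line, vertical depth h = y·sinθ with sinθ = 0.913545.
With the apex down, the centroid sits h/3 = 1.53/3 = 0.51 m below the base (the top edge), so y_c = 3.31 + 0.51 = 3.82 m and h_c = 3.82 × 0.913545 = 3.48974 m.
A = ½ × 3.4 × 1.53 = 2.601 m².
Resultant F = γ·h_c·A = 11.27169 × 3.48974 × 2.601 = 102.311 kN.
I_c = b·h³/36 = 3.4 × 1.53³/36 = 0.33826 m⁴.
Centre of pressure: y_p = y_c + I_c/(y_c·A) = 3.82 + 0.33826/(3.82 × 2.601) = 3.82 + 0.0340445 = 3.85404 m along the plane.

y_p = 3.85 m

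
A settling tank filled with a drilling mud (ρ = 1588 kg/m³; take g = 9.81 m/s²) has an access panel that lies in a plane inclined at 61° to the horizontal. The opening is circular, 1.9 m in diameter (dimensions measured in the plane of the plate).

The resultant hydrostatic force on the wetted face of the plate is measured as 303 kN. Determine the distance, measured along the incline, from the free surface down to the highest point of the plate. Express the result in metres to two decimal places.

γ = ρg = 1588 × 9.81 / 1000 = 15.57828 kN/m³.
A = π(0.95)² = 2.83529 m².
From F = γ·h_c·A, the centroid depth is h_c = 303/(15.57828 × 2.83529) = 6.86002 m.
Let θ = 61° be the plate's angle to the horizontal; measure y along the incline from where the plane meets the free surface. Vertical depth h = y·sinθ with sinθ = 0.874620.
Along the incline, y_c = h_c/sinθ = 6.86002/0.874620 = 7.84343 m.
The centroid is at the centre, 0.95 m below the top of the plate, so the highest point sits at y_top = 7.84343 − 0.95 = 6.89343 m along the incline.

y_top ≈ 6.89 m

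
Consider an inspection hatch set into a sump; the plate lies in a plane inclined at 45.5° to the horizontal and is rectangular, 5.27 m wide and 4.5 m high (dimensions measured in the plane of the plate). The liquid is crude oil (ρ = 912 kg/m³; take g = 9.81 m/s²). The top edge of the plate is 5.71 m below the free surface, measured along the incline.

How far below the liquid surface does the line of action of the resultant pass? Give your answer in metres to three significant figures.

γ = ρg = 912 × 9.81 / 1000 = 8.94672 kN/m³.
Let θ = 45.5° be the plate's angle to the horizontal; measure y along the incline from where the plane meets the free surface. Vertical depth h = y·sinθ with sinθ = 0.713250.
The centroid lies 4.5/2 = 2.25 m below the top edge, so y_c = 5.71 + 2.25 = 7.96 m and h_c = 7.96 × 0.713250 = 5.67747 m.
A = 5.27 × 4.5 = 23.715 m².
Resultant F = γ·h_c·A = 8.94672 × 5.67747 × 23.715 = 1204.6 kN.
I_c = b·h³/12 = 5.27 × 4.5³/12 = 40.0191 m⁴.
Centre of pressure: y_p = y_c + I_c/(y_c·A) = 7.96 + 40.0191/(7.96 × 23.715) = 7.96 + 0.211998 = 8.172 m along the plane.
Vertically, h_p = y_p·sinθ = 8.172 × 0.713250 = 5.82868 m.

h_p = 5.83 m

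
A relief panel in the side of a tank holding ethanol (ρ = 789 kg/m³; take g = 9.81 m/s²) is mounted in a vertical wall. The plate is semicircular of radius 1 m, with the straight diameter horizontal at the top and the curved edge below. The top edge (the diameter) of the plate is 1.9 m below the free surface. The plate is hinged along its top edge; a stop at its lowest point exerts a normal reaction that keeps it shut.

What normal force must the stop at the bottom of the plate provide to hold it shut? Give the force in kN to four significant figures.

γ = ρg = 789 × 9.81 / 1000 = 7.74009 kN/m³.
The centroid of a semicircle lies 4r/(3π) = 0.424413 m from the diameter, here below the top edge, so the centroid depth is h_c = 1.9 + 0.424413 = 2.32441 m.
A = πr²/2 = π × 1²/2 = 1.5708 m².
Resultant F = γ·h_c·A = 7.74009 × 2.32441 × 1.5708 = 28.2605 kN.
I_c = (π/8 − 8/(9π))·r⁴ = 0.109757 × 1⁴ = 0.109757 m⁴.
Centre of pressure: y_p = y_c + I_c/(y_c·A) = 2.32441 + 0.109757/(2.32441 × 1.5708) = 2.32441 + 0.0300607 = 2.35447 m along the plane.
The resultant acts 0.424413 + 0.0300607 = 0.454474 m (along the plate) below the hinge at the top edge, so the moment about the hinge is M = F × 0.454474 = 28.2605 × 0.454474 = 12.8437 kN·m.
A normal force at the bottom, 1 m from the hinge, must supply this moment: P = 12.8437/1 = 12.8437 kN.

P ≈ 12.84 kN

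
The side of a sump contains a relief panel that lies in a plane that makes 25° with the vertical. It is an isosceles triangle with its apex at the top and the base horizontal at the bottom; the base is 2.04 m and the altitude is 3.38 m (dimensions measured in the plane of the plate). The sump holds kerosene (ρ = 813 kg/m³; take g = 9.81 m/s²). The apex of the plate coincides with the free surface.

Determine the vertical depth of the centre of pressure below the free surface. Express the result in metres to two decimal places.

γ = ρg = 813 × 9.81 / 1000 = 7.97553 kN/m³.
The plate makes 25° with the vertical, i.e. θ = 90° − 25° = 65° to the horizontal. Measuring y along the incline from the free-surface line, vertical depth h = y·sinθ with sinθ = 0.906308.
With the apex up, the centroid sits 2h/3 = 2 × 3.38/3 = 2.25333 m below the apex, so y_c = 2.25333 m and h_c = 2.25333 × 0.906308 = 2.04221 m.
A = ½ × 2.04 × 3.38 = 3.4476 m².
Resultant F = γ·h_c·A = 7.97553 × 2.04221 × 3.4476 = 56.1535 kN.
I_c = b·h³/36 = 2.04 × 3.38³/36 = 2.18815 m⁴.
Centre of pressure: y_p = y_c + I_c/(y_c·A) = 2.25333 + 2.18815/(2.25333 × 3.4476) = 2.25333 + 0.281667 = 2.535 m along the plane.
Vertically, h_p = y_p·sinθ = 2.535 × 0.906308 = 2.29749 m.

h_p = 2.30 m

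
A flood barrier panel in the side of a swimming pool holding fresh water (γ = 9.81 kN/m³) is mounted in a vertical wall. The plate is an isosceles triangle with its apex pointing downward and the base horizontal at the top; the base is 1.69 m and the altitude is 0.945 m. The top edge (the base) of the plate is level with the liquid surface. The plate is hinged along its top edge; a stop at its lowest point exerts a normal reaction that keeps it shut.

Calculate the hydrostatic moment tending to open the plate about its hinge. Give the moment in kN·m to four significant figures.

M ≈ 1.166 kN·m

γ = 9.81 kN/m³.
With the apex down, the centroid sits h/3 = 0.945/3 = 0.315 m below the base (the top edge), so the centroid depth is h_c = 0.315 m.
A = ½ × 1.69 × 0.945 = 0.798525 m².
Resultant F = γ·h_c·A = 9.81 × 0.315 × 0.798525 = 2.46756 kN.
I_c = b·h³/36 = 1.69 × 0.945³/36 = 0.0396168 m⁴.
Centre of pressure: y_p = y_c + I_c/(y_c·A) = 0.315 + 0.0396168/(0.315 × 0.798525) = 0.315 + 0.1575 = 0.4725 m along the plane.
The resultant acts 0.315 + 0.1575 = 0.4725 m (along the plate) below the hinge at the top edge, so the moment about the hinge is M = F × 0.4725 = 2.46756 × 0.4725 = 1.16592 kN·m.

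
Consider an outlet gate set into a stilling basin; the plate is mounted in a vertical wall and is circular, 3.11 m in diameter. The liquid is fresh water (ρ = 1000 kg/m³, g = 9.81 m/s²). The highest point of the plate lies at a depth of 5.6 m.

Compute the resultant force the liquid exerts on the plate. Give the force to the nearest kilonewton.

γ = ρg = 1000 × 9.81 = 9810 N/m³ = 9.81 kN/m³.
The centroid is at the centre, 1.555 m below the top of the plate, so the centroid depth is h_c = 5.6 + 1.555 = 7.155 m.
A = π(1.555)² = 7.59645 m².
Resultant F = γ·h_c·A = 9.81 × 7.155 × 7.59645 = 533.199 kN.

F ≈ 533 kN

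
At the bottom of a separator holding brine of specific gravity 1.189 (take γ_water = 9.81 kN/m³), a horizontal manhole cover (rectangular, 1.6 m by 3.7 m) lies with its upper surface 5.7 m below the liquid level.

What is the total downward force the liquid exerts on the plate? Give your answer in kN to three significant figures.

γ = 1.189 × 9.81 = 11.66409 kN/m³.
The plate is horizontal, so pressure is uniform at p = γ·h = 11.66409 × 5.7 = 66.4853 kN/m².
A = 1.6 × 3.7 = 5.92 m².
F = p·A = 66.4853 × 5.92 = 393.593 kN.

F ≈ 394 kN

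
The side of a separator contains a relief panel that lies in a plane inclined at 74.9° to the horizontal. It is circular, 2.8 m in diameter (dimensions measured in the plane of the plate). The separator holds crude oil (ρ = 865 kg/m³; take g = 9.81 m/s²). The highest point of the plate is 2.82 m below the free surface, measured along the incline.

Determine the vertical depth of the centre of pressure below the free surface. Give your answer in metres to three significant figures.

γ = ρg = 865 × 9.81 / 1000 = 8.48565 kN/m³.
Let θ = 74.9° be the plate's angle to the horizontal; measure y along the incline from where the plane meets the free surface. Vertical depth h = y·sinθ with sinθ = 0.965473.
The centroid is at the centre, 1.4 m below the top of the plate, so y_c = 2.82 + 1.4 = 4.22 m and h_c = 4.22 × 0.965473 = 4.0743 m.
A = π(1.4)² = 6.15752 m².
Resultant F = γ·h_c·A = 8.48565 × 4.0743 × 6.15752 = 212.884 kN.
I_c = πr⁴/4 = π × 1.4⁴/4 = 3.01719 m⁴.
Centre of pressure: y_p = y_c + I_c/(y_c·A) = 4.22 + 3.01719/(4.22 × 6.15752) = 4.22 + 0.116114 = 4.33611 m along the plane.
Vertically, h_p = y_p·sinθ = 4.33611 × 0.965473 = 4.1864 m.

h_p = 4.19 m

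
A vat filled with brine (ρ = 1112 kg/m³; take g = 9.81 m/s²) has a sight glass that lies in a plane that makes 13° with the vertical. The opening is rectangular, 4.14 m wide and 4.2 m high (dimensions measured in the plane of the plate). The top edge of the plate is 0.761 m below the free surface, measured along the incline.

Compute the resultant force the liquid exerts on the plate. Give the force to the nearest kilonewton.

γ = ρg = 1112 × 9.81 / 1000 = 10.90872 kN/m³.
The plate makes 13° with the vertical, i.e. θ = 90° − 13° = 77° to the horizontal. Measuring y along the incline from the free-surface line, vertical depth h = y·sinθ with sinθ = 0.974370.
The centroid lies 4.2/2 = 2.1 m below the top edge, so y_c = 0.761 + 2.1 = 2.861 m and h_c = 2.861 × 0.974370 = 2.78767 m.
A = 4.14 × 4.2 = 17.388 m².
Resultant F = γ·h_c·A = 10.90872 × 2.78767 × 17.388 = 528.768 kN.

F ≈ 529 kN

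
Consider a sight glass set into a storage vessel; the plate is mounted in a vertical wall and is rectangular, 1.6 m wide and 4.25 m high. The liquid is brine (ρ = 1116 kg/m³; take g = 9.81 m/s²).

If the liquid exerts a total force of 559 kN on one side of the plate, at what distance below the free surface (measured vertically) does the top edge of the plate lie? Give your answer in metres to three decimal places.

d_top ≈ 5.384 m

γ = ρg = 1116 × 9.81 / 1000 = 10.94796 kN/m³.
A = 1.6 × 4.25 = 6.8 m².
From F = γ·h_c·A, the centroid depth is h_c = 559/(10.94796 × 6.8) = 7.50879 m.
The centroid lies 4.25/2 = 2.125 m below the top edge, so the top edge sits at h_top = 7.50879 − 2.125 = 5.38379 m below the surface.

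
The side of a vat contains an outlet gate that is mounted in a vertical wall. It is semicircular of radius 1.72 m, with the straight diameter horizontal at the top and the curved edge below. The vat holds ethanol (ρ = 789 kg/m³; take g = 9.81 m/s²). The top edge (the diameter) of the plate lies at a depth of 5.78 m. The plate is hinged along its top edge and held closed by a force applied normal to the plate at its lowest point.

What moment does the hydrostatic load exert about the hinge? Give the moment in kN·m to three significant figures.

γ = ρg = 789 × 9.81 / 1000 = 7.74009 kN/m³.
The centroid of a semicircle lies 4r/(3π) = 0.729991 m from the diameter, here below the top edge, so the centroid depth is h_c = 5.78 + 0.729991 = 6.50999 m.
A = πr²/2 = π × 1.72²/2 = 4.64704 m².
Resultant F = γ·h_c·A = 7.74009 × 6.50999 × 4.64704 = 234.155 kN.
I_c = (π/8 − 8/(9π))·r⁴ = 0.109757 × 1.72⁴ = 0.960608 m⁴.
Centre of pressure: y_p = y_c + I_c/(y_c·A) = 6.50999 + 0.960608/(6.50999 × 4.64704) = 6.50999 + 0.0317533 = 6.54174 m along the plane.
The resultant acts 0.729991 + 0.0317533 = 0.761744 m (along the plate) below the hinge at the top edge, so the moment about the hinge is M = F × 0.761744 = 234.155 × 0.761744 = 178.366 kN·m.

M ≈ 178 kN·m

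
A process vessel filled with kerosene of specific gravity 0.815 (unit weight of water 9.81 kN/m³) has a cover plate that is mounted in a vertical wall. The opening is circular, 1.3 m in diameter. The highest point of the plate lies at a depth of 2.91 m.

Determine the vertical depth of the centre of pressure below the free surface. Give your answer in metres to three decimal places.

γ = 0.815 × 9.81 = 7.99515 kN/m³.
The centroid is at the centre, 0.65 m below the top of the plate, so the centroid depth is h_c = 2.91 + 0.65 = 3.56 m.
A = π(0.65)² = 1.32732 m².
Resultant F = γ·h_c·A = 7.99515 × 3.56 × 1.32732 = 37.7792 kN.
I_c = πr⁴/4 = π × 0.65⁴/4 = 0.140198 m⁴.
Centre of pressure: y_p = y_c + I_c/(y_c·A) = 3.56 + 0.140198/(3.56 × 1.32732) = 3.56 + 0.0296699 = 3.58967 m along the plane.

h_p = 3.590 m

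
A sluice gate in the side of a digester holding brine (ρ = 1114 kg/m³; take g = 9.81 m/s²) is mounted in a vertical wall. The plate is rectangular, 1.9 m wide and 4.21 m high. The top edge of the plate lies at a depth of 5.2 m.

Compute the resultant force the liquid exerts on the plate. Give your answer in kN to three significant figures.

γ = ρg = 1114 × 9.81 / 1000 = 10.92834 kN/m³.
The centroid lies 4.21/2 = 2.105 m below the top edge, so the centroid depth is h_c = 5.2 + 2.105 = 7.305 m.
A = 1.9 × 4.21 = 7.999 m².
Resultant F = γ·h_c·A = 10.92834 × 7.305 × 7.999 = 638.572 kN.

F ≈ 639 kN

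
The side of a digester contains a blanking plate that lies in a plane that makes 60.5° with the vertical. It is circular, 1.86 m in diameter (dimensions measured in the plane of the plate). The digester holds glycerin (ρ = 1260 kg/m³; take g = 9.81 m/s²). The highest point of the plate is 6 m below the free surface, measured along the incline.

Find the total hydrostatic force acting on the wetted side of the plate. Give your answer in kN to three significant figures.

γ = ρg = 1260 × 9.81 / 1000 = 12.3606 kN/m³.
The plate makes 60.5° with the vertical, i.e. θ = 90° − 60.5° = 29.5° to the horizontal. Measuring y along the incline from the free-surface line, vertical depth h = y·sinθ with sinθ = 0.492424.
The centroid is at the centre, 0.93 m below the top of the plate, so y_c = 6 + 0.93 = 6.93 m and h_c = 6.93 × 0.492424 = 3.4125 m.
A = π(0.93)² = 2.71716 m².
Resultant F = γ·h_c·A = 12.3606 × 3.4125 × 2.71716 = 114.611 kN.

F ≈ 115 kN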